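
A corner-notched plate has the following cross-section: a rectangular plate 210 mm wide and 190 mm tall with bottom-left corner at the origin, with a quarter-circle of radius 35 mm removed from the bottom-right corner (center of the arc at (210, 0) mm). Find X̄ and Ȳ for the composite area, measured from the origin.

Part | A | x̄ᵢ | ȳᵢ | A·x̄ᵢ | A·ȳᵢ
plate | 39900.00 | 105.00 | 95.00 | 4189500.00 | 3790500.00
removed quarter-circle | -962.11 | 195.15 | 14.85 | -187752.01 | -14291.67
Σ | 38937.89 |  |  | 4001747.99 | 3776208.33
X̄ = 4001747.99 / 38937.89 = 102.77 mm
Ȳ = 3776208.33 / 38937.89 = 96.98 mm

X̄ = 102.77 mm, Ȳ = 96.98 mm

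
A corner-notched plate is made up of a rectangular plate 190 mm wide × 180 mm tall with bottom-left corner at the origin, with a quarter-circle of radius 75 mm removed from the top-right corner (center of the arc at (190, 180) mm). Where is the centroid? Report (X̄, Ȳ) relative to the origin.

plate: A = 190 × 180 = 34200.00, centroid at (95.00, 90.00).
removed quarter-circle: A = −¼π·75² = -4417.86, centroid at (158.17, 148.17).
ΣA = 29782.14 mm², ΣAX̄ = 2550230.71 mm³, ΣAȲ = 2423409.36 mm³.
X̄ = 2550230.71/29782.14 = 85.63 mm; Ȳ = 2423409.36/29782.14 = 81.37 mm.

X̄ = 85.63 mm, Ȳ = 81.37 mm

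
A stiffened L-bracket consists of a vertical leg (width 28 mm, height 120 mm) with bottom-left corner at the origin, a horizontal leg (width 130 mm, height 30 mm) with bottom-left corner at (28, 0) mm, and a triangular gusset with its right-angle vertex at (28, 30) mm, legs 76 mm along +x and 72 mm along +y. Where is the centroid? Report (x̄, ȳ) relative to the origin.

vertical leg: A = 28 × 120 = 3360.00, centroid at (14.00, 60.00).
horizontal leg: A = 130 × 30 = 3900.00, centroid at (93.00, 15.00).
gusset: A = ½·76·72 = 2736.00, centroid at (53.33, 54.00).
ΣA = 9996.00 mm²
ΣAx̄ = (3360.00)(14.00) + (3900.00)(93.00) + (2736.00)(53.33) = 555660.00 mm³
ΣAȳ = (3360.00)(60.00) + (3900.00)(15.00) + (2736.00)(54.00) = 407844.00 mm³
x̄ = 555660.00 / 9996.00 = 55.59 mm
ȳ = 407844.00 / 9996.00 = 40.80 mm

x̄ = 55.59 mm, ȳ = 40.80 mm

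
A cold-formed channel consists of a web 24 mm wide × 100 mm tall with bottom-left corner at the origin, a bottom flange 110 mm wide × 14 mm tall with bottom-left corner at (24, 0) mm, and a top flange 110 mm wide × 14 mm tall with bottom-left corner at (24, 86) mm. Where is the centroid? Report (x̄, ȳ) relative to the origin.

x̄ = 49.66 mm, ȳ = 50.00 mm

web: A = 24 × 100 = 2400.00, centroid at (12.00, 50.00).
bottom flange: A = 110 × 14 = 1540.00, centroid at (79.00, 7.00).
top flange: A = 110 × 14 = 1540.00, centroid at (79.00, 93.00).
ΣA = 5480.00 mm²
ΣAx̄ = (2400.00)(12.00) + (1540.00)(79.00) + (1540.00)(79.00) = 272120.00 mm³
ΣAȳ = (2400.00)(50.00) + (1540.00)(7.00) + (1540.00)(93.00) = 274000.00 mm³
x̄ = 272120.00 / 5480.00 = 49.66 mm
ȳ = 274000.00 / 5480.00 = 50.00 mm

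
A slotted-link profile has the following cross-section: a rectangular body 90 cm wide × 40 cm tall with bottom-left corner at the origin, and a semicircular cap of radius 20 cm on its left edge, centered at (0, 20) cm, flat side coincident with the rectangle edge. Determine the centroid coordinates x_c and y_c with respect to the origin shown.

x_c = 37.05 cm, y_c = 20.00 cm

rectangular body: A = 90 × 40 = 3600.00, centroid at (45.00, 20.00).
semicircular end: A = ½π·20² = 628.32, centroid at (-8.49, 20.00).
ΣA = 4228.32 cm², ΣAx_c = 156666.67 cm³, ΣAy_c = 84566.37 cm³.
x_c = 156666.67/4228.32 = 37.05 cm; y_c = 84566.37/4228.32 = 20.00 cm.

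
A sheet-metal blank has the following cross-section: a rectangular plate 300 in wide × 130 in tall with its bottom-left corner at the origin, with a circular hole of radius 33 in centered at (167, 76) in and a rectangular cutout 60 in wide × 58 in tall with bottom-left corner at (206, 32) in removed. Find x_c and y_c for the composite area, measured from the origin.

Part | A | x̄ᵢ | ȳᵢ | A·x̄ᵢ | A·ȳᵢ
plate | 39000.00 | 150.00 | 65.00 | 5850000.00 | 2535000.00
hole 1 | -3421.19 | 167.00 | 76.00 | -571339.46 | -260010.77
hole 2 | -3480.00 | 236.00 | 61.00 | -821280.00 | -212280.00
Σ | 32098.81 |  |  | 4457380.54 | 2062709.23
x_c = 4457380.54 / 32098.81 = 138.86 in
y_c = 2062709.23 / 32098.81 = 64.26 in

x_c = 138.86 in, y_c = 64.26 in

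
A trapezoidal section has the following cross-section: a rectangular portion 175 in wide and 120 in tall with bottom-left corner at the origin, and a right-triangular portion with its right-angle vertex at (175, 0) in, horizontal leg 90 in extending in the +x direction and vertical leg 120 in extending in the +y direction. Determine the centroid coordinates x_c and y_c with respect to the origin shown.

x_c = 111.53 in, y_c = 55.91 in

rectangular portion: A = 175 × 120 = 21000.00, centroid at (87.50, 60.00).
triangular portion: A = ½·90·120 = 5400.00, centroid at (205.00, 40.00).
ΣA = 26400.00 in², ΣAx_c = 2944500.00 in³, ΣAy_c = 1476000.00 in³.
x_c = 2944500.00/26400.00 = 111.53 in; y_c = 1476000.00/26400.00 = 55.91 in.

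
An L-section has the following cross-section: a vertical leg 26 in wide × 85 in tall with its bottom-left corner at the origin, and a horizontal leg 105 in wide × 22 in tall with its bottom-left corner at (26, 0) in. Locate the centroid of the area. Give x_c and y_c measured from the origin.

Part | A | x̄ᵢ | ȳᵢ | A·x̄ᵢ | A·ȳᵢ
vertical leg | 2210.00 | 13.00 | 42.50 | 28730.00 | 93925.00
horizontal leg | 2310.00 | 78.50 | 11.00 | 181335.00 | 25410.00
Σ | 4520.00 |  |  | 210065.00 | 119335.00
x_c = 210065.00 / 4520.00 = 46.47 in
y_c = 119335.00 / 4520.00 = 26.40 in

x_c = 46.47 in, y_c = 26.40 in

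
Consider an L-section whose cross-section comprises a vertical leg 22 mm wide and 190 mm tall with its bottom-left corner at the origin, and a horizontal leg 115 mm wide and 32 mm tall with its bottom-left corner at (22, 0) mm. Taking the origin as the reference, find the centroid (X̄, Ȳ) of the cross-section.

Part | A | x̄ᵢ | ȳᵢ | A·x̄ᵢ | A·ȳᵢ
vertical leg | 4180.00 | 11.00 | 95.00 | 45980.00 | 397100.00
horizontal leg | 3680.00 | 79.50 | 16.00 | 292560.00 | 58880.00
Σ | 7860.00 |  |  | 338540.00 | 455980.00
X̄ = 338540.00 / 7860.00 = 43.07 mm
Ȳ = 455980.00 / 7860.00 = 58.01 mm

X̄ = 43.07 mm, Ȳ = 58.01 mm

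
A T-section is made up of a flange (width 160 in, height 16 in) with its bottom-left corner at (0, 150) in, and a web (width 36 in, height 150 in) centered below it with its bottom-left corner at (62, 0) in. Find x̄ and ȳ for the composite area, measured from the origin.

x̄ = 80.00 in, ȳ = 101.69 in

web: A = 36 × 150 = 5400.00, centroid at (80.00, 75.00).
flange: A = 160 × 16 = 2560.00, centroid at (80.00, 158.00).
ΣA = 7960.00 in²
ΣAx̄ = (5400.00)(80.00) + (2560.00)(80.00) = 636800.00 in³
ΣAȳ = (5400.00)(75.00) + (2560.00)(158.00) = 809480.00 in³
x̄ = 636800.00 / 7960.00 = 80.00 in
ȳ = 809480.00 / 7960.00 = 101.69 in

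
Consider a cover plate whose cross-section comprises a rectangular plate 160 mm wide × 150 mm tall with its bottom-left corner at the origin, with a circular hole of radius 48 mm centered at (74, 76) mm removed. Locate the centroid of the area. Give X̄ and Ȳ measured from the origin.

plate: A = 160 × 150 = 24000.00, centroid at (80.00, 75.00).
hole: A = −π·48² = -7238.23, centroid at (74.00, 76.00).
ΣA = 16761.77 mm²
ΣAX̄ = (24000.00)(80.00) + (-7238.23)(74.00) = 1384371.02 mm³
ΣAȲ = (24000.00)(75.00) + (-7238.23)(76.00) = 1249894.56 mm³
X̄ = 1384371.02 / 16761.77 = 82.59 mm
Ȳ = 1249894.56 / 16761.77 = 74.57 mm

X̄ = 82.59 mm, Ȳ = 74.57 mm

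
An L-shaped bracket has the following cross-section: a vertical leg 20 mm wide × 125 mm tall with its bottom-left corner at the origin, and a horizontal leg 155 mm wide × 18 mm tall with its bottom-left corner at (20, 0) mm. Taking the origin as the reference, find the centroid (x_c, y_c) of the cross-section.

Part | A | x̄ᵢ | ȳᵢ | A·x̄ᵢ | A·ȳᵢ
vertical leg | 2500.00 | 10.00 | 62.50 | 25000.00 | 156250.00
horizontal leg | 2790.00 | 97.50 | 9.00 | 272025.00 | 25110.00
Σ | 5290.00 |  |  | 297025.00 | 181360.00
x_c = 297025.00 / 5290.00 = 56.15 mm
y_c = 181360.00 / 5290.00 = 34.28 mm

x_c = 56.15 mm, y_c = 34.28 mm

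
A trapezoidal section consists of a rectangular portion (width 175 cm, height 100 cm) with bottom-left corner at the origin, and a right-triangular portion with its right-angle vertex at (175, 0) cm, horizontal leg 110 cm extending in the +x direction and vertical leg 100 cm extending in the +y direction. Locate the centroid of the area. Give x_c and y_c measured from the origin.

Part | A | x̄ᵢ | ȳᵢ | A·x̄ᵢ | A·ȳᵢ
rectangular portion | 17500.00 | 87.50 | 50.00 | 1531250.00 | 875000.00
triangular portion | 5500.00 | 211.67 | 33.33 | 1164166.67 | 183333.33
Σ | 23000.00 |  |  | 2695416.67 | 1058333.33
x_c = 2695416.67 / 23000.00 = 117.19 cm
y_c = 1058333.33 / 23000.00 = 46.01 cm

x_c = 117.19 cm, y_c = 46.01 cm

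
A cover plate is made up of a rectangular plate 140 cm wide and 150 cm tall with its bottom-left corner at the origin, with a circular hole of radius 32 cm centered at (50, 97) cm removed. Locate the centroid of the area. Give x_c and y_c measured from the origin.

plate: A = 140 × 150 = 21000.00, centroid at (70.00, 75.00).
hole: A = −π·32² = -3216.99, centroid at (50.00, 97.00).
ΣA = 17783.01 cm², ΣAx_c = 1309150.46 cm³, ΣAy_c = 1262951.88 cm³.
x_c = 1309150.46/17783.01 = 73.62 cm; y_c = 1262951.88/17783.01 = 71.02 cm.

x_c = 73.62 cm, y_c = 71.02 cm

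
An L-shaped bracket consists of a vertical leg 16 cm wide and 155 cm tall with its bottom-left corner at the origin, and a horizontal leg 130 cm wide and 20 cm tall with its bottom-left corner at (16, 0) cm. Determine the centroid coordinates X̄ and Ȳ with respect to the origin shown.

vertical leg: A = 16 × 155 = 2480.00, centroid at (8.00, 77.50).
horizontal leg: A = 130 × 20 = 2600.00, centroid at (81.00, 10.00).
ΣA = 5080.00 cm²
ΣAX̄ = (2480.00)(8.00) + (2600.00)(81.00) = 230440.00 cm³
ΣAȲ = (2480.00)(77.50) + (2600.00)(10.00) = 218200.00 cm³
X̄ = 230440.00 / 5080.00 = 45.36 cm
Ȳ = 218200.00 / 5080.00 = 42.95 cm

X̄ = 45.36 cm, Ȳ = 42.95 cm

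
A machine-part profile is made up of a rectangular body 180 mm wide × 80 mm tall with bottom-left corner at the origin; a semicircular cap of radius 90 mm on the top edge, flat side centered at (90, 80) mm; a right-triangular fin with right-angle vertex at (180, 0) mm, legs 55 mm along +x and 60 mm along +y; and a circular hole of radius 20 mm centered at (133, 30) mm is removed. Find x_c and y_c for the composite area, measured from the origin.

x_c = 94.53 mm, y_c = 75.41 mm

rectangular body: A = 180 × 80 = 14400.00, centroid at (90.00, 40.00).
semicircular top: A = ½π·90² = 12723.45, centroid at (90.00, 118.20).
triangular fin: A = ½·55·60 = 1650.00, centroid at (198.33, 20.00).
hole: A = −π·20² = -1256.64, centroid at (133.00, 30.00).
ΣA = 27516.81 mm²
ΣAx_c = (14400.00)(90.00) + (12723.45)(90.00) + (1650.00)(198.33) + (-1256.64)(133.00) = 2601227.79 mm³
ΣAy_c = (14400.00)(40.00) + (12723.45)(118.20) + (1650.00)(20.00) + (-1256.64)(30.00) = 2075176.91 mm³
x_c = 2601227.79 / 27516.81 = 94.53 mm
y_c = 2075176.91 / 27516.81 = 75.41 mm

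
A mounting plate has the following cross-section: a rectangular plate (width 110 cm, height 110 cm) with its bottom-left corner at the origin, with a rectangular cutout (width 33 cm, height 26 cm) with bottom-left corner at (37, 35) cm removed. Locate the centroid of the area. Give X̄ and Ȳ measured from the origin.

X̄ = 55.11 cm, Ȳ = 55.53 cm

plate: A = 110 × 110 = 12100.00, centroid at (55.00, 55.00).
hole: A = −(33 × 26) = -858.00, centroid at (53.50, 48.00).
ΣA = 11242.00 cm², ΣAX̄ = 619597.00 cm³, ΣAȲ = 624316.00 cm³.
X̄ = 619597.00/11242.00 = 55.11 cm; Ȳ = 624316.00/11242.00 = 55.53 cm.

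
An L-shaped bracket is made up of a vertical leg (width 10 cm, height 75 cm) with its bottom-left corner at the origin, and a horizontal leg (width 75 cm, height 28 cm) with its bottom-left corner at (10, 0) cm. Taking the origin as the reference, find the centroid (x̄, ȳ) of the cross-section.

x̄ = 36.32 cm, ȳ = 20.18 cm

Part | A | x̄ᵢ | ȳᵢ | A·x̄ᵢ | A·ȳᵢ
vertical leg | 750.00 | 5.00 | 37.50 | 3750.00 | 28125.00
horizontal leg | 2100.00 | 47.50 | 14.00 | 99750.00 | 29400.00
Σ | 2850.00 |  |  | 103500.00 | 57525.00
x̄ = 103500.00 / 2850.00 = 36.32 cm
ȳ = 57525.00 / 2850.00 = 20.18 cm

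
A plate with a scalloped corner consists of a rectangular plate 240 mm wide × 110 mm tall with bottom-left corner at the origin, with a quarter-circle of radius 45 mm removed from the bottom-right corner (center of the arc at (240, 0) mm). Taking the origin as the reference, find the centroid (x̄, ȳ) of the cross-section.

x̄ = 113.53 mm, ȳ = 57.30 mm

Part | A | x̄ᵢ | ȳᵢ | A·x̄ᵢ | A·ȳᵢ
plate | 26400.00 | 120.00 | 55.00 | 3168000.00 | 1452000.00
removed quarter-circle | -1590.43 | 220.90 | 19.10 | -351328.51 | -30375.00
Σ | 24809.57 |  |  | 2816671.49 | 1421625.00
x̄ = 2816671.49 / 24809.57 = 113.53 mm
ȳ = 1421625.00 / 24809.57 = 57.30 mm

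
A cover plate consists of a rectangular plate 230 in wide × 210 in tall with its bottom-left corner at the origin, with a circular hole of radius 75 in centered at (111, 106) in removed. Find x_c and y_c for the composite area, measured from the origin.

plate: A = 230 × 210 = 48300.00, centroid at (115.00, 105.00).
hole: A = −π·75² = -17671.46, centroid at (111.00, 106.00).
ΣA = 30628.54 in²
ΣAx_c = (48300.00)(115.00) + (-17671.46)(111.00) = 3592968.09 in³
ΣAy_c = (48300.00)(105.00) + (-17671.46)(106.00) = 3198325.38 in³
x_c = 3592968.09 / 30628.54 = 117.31 in
y_c = 3198325.38 / 30628.54 = 104.42 in

x_c = 117.31 in, y_c = 104.42 in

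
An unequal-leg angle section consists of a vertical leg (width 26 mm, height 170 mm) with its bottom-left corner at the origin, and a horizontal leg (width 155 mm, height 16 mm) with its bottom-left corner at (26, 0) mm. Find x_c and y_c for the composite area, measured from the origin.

Part | A | x̄ᵢ | ȳᵢ | A·x̄ᵢ | A·ȳᵢ
vertical leg | 4420.00 | 13.00 | 85.00 | 57460.00 | 375700.00
horizontal leg | 2480.00 | 103.50 | 8.00 | 256680.00 | 19840.00
Σ | 6900.00 |  |  | 314140.00 | 395540.00
x_c = 314140.00 / 6900.00 = 45.53 mm
y_c = 395540.00 / 6900.00 = 57.32 mm

x_c = 45.53 mm, y_c = 57.32 mm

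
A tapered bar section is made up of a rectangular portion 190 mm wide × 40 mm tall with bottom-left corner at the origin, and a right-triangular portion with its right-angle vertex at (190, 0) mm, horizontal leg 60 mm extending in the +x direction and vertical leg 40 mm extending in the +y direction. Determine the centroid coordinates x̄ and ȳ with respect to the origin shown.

x̄ = 110.68 mm, ȳ = 19.09 mm

rectangular portion: A = 190 × 40 = 7600.00, centroid at (95.00, 20.00).
triangular portion: A = ½·60·40 = 1200.00, centroid at (210.00, 13.33).
ΣA = 8800.00 mm²
ΣAx̄ = (7600.00)(95.00) + (1200.00)(210.00) = 974000.00 mm³
ΣAȳ = (7600.00)(20.00) + (1200.00)(13.33) = 168000.00 mm³
x̄ = 974000.00 / 8800.00 = 110.68 mm
ȳ = 168000.00 / 8800.00 = 19.09 mm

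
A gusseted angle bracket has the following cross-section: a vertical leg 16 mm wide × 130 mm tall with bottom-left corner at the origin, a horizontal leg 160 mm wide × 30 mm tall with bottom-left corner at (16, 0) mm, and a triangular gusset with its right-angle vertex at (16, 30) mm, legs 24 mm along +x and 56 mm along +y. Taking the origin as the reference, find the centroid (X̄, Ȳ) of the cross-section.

X̄ = 65.36 mm, Ȳ = 31.77 mm

Part | A | x̄ᵢ | ȳᵢ | A·x̄ᵢ | A·ȳᵢ
vertical leg | 2080.00 | 8.00 | 65.00 | 16640.00 | 135200.00
horizontal leg | 4800.00 | 96.00 | 15.00 | 460800.00 | 72000.00
gusset | 672.00 | 24.00 | 48.67 | 16128.00 | 32704.00
Σ | 7552.00 |  |  | 493568.00 | 239904.00
X̄ = 493568.00 / 7552.00 = 65.36 mm
Ȳ = 239904.00 / 7552.00 = 31.77 mm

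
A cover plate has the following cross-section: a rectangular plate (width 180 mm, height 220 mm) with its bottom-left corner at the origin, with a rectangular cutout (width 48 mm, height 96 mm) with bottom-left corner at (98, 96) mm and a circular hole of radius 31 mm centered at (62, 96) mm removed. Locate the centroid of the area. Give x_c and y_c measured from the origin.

x_c = 88.03 mm, y_c = 106.42 mm

plate: A = 180 × 220 = 39600.00, centroid at (90.00, 110.00).
hole 1: A = −(48 × 96) = -4608.00, centroid at (122.00, 144.00).
hole 2: A = −π·31² = -3019.07, centroid at (62.00, 96.00).
ΣA = 31972.93 mm², ΣAx_c = 2814641.63 mm³, ΣAy_c = 3402617.23 mm³.
x_c = 2814641.63/31972.93 = 88.03 mm; y_c = 3402617.23/31972.93 = 106.42 mm.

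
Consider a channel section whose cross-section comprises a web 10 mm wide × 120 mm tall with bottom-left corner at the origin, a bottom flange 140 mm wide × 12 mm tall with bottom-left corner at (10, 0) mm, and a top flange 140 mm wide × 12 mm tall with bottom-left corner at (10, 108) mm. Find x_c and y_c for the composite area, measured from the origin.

web: A = 10 × 120 = 1200.00, centroid at (5.00, 60.00).
bottom flange: A = 140 × 12 = 1680.00, centroid at (80.00, 6.00).
top flange: A = 140 × 12 = 1680.00, centroid at (80.00, 114.00).
ΣA = 4560.00 mm²
ΣAx_c = (1200.00)(5.00) + (1680.00)(80.00) + (1680.00)(80.00) = 274800.00 mm³
ΣAy_c = (1200.00)(60.00) + (1680.00)(6.00) + (1680.00)(114.00) = 273600.00 mm³
x_c = 274800.00 / 4560.00 = 60.26 mm
y_c = 273600.00 / 4560.00 = 60.00 mm

x_c = 60.26 mm, y_c = 60.00 mm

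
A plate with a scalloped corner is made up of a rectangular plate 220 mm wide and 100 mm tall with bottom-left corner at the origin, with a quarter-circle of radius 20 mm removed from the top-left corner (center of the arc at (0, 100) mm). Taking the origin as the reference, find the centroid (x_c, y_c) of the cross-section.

x_c = 111.47 mm, y_c = 49.40 mm

plate: A = 220 × 100 = 22000.00, centroid at (110.00, 50.00).
removed quarter-circle: A = −¼π·20² = -314.16, centroid at (8.49, 91.51).
ΣA = 21685.84 mm², ΣAx_c = 2417333.33 mm³, ΣAy_c = 1071250.74 mm³.
x_c = 2417333.33/21685.84 = 111.47 mm; y_c = 1071250.74/21685.84 = 49.40 mm.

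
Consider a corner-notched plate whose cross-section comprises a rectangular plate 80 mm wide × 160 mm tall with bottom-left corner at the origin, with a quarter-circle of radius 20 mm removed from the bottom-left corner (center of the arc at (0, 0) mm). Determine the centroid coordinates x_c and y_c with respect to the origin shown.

plate: A = 80 × 160 = 12800.00, centroid at (40.00, 80.00).
removed quarter-circle: A = −¼π·20² = -314.16, centroid at (8.49, 8.49).
ΣA = 12485.84 mm², ΣAx_c = 509333.33 mm³, ΣAy_c = 1021333.33 mm³.
x_c = 509333.33/12485.84 = 40.79 mm; y_c = 1021333.33/12485.84 = 81.80 mm.

x_c = 40.79 mm, y_c = 81.80 mm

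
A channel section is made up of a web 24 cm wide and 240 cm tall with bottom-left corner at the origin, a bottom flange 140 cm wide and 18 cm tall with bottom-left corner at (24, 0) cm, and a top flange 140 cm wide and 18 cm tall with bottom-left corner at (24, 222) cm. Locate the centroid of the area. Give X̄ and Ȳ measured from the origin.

X̄ = 50.27 cm, Ȳ = 120.00 cm

web: A = 24 × 240 = 5760.00, centroid at (12.00, 120.00).
bottom flange: A = 140 × 18 = 2520.00, centroid at (94.00, 9.00).
top flange: A = 140 × 18 = 2520.00, centroid at (94.00, 231.00).
ΣA = 10800.00 cm²
ΣAX̄ = (5760.00)(12.00) + (2520.00)(94.00) + (2520.00)(94.00) = 542880.00 cm³
ΣAȲ = (5760.00)(120.00) + (2520.00)(9.00) + (2520.00)(231.00) = 1296000.00 cm³
X̄ = 542880.00 / 10800.00 = 50.27 cm
Ȳ = 1296000.00 / 10800.00 = 120.00 cm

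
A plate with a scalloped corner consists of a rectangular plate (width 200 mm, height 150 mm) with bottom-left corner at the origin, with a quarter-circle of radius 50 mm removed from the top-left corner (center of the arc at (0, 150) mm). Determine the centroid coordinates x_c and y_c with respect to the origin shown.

x_c = 105.52 mm, y_c = 71.23 mm

Part | A | x̄ᵢ | ȳᵢ | A·x̄ᵢ | A·ȳᵢ
plate | 30000.00 | 100.00 | 75.00 | 3000000.00 | 2250000.00
removed quarter-circle | -1963.50 | 21.22 | 128.78 | -41666.67 | -252857.64
Σ | 28036.50 |  |  | 2958333.33 | 1997142.36
x_c = 2958333.33 / 28036.50 = 105.52 mm
y_c = 1997142.36 / 28036.50 = 71.23 mm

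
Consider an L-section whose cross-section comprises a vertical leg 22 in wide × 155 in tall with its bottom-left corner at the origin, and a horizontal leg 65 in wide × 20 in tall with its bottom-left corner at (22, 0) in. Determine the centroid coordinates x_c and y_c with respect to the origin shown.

x_c = 23.01 in, y_c = 58.87 in

vertical leg: A = 22 × 155 = 3410.00, centroid at (11.00, 77.50).
horizontal leg: A = 65 × 20 = 1300.00, centroid at (54.50, 10.00).
ΣA = 4710.00 in²
ΣAx_c = (3410.00)(11.00) + (1300.00)(54.50) = 108360.00 in³
ΣAy_c = (3410.00)(77.50) + (1300.00)(10.00) = 277275.00 in³
x_c = 108360.00 / 4710.00 = 23.01 in
y_c = 277275.00 / 4710.00 = 58.87 in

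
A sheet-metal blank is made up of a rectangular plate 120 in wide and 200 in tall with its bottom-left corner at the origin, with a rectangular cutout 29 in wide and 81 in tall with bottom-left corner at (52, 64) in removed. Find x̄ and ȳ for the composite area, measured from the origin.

x̄ = 59.29 in, ȳ = 99.51 in

plate: A = 120 × 200 = 24000.00, centroid at (60.00, 100.00).
hole: A = −(29 × 81) = -2349.00, centroid at (66.50, 104.50).
ΣA = 21651.00 in², ΣAx̄ = 1283791.50 in³, ΣAȳ = 2154529.50 in³.
x̄ = 1283791.50/21651.00 = 59.29 in; ȳ = 2154529.50/21651.00 = 99.51 in.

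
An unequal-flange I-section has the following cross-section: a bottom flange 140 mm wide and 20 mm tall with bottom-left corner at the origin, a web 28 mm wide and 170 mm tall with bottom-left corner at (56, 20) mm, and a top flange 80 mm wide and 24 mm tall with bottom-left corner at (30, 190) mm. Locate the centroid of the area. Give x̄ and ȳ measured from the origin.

bottom flange: A = 140 × 20 = 2800.00, centroid at (70.00, 10.00).
web: A = 28 × 170 = 4760.00, centroid at (70.00, 105.00).
top flange: A = 80 × 24 = 1920.00, centroid at (70.00, 202.00).
ΣA = 9480.00 mm²
ΣAx̄ = (2800.00)(70.00) + (4760.00)(70.00) + (1920.00)(70.00) = 663600.00 mm³
ΣAȳ = (2800.00)(10.00) + (4760.00)(105.00) + (1920.00)(202.00) = 915640.00 mm³
x̄ = 663600.00 / 9480.00 = 70.00 mm
ȳ = 915640.00 / 9480.00 = 96.59 mm

x̄ = 70.00 mm, ȳ = 96.59 mm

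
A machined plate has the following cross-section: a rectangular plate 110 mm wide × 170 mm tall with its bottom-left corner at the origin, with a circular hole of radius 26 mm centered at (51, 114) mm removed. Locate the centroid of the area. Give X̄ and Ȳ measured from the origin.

X̄ = 55.51 mm, Ȳ = 81.28 mm

plate: A = 110 × 170 = 18700.00, centroid at (55.00, 85.00).
hole: A = −π·26² = -2123.72, centroid at (51.00, 114.00).
ΣA = 16576.28 mm²
ΣAX̄ = (18700.00)(55.00) + (-2123.72)(51.00) = 920190.45 mm³
ΣAȲ = (18700.00)(85.00) + (-2123.72)(114.00) = 1347396.30 mm³
X̄ = 920190.45 / 16576.28 = 55.51 mm
Ȳ = 1347396.30 / 16576.28 = 81.28 mm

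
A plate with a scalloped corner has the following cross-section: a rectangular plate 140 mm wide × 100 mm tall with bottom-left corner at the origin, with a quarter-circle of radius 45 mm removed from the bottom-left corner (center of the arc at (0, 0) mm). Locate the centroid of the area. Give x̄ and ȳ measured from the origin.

x̄ = 76.52 mm, ȳ = 53.96 mm

Part | A | x̄ᵢ | ȳᵢ | A·x̄ᵢ | A·ȳᵢ
plate | 14000.00 | 70.00 | 50.00 | 980000.00 | 700000.00
removed quarter-circle | -1590.43 | 19.10 | 19.10 | -30375.00 | -30375.00
Σ | 12409.57 |  |  | 949625.00 | 669625.00
x̄ = 949625.00 / 12409.57 = 76.52 mm
ȳ = 669625.00 / 12409.57 = 53.96 mm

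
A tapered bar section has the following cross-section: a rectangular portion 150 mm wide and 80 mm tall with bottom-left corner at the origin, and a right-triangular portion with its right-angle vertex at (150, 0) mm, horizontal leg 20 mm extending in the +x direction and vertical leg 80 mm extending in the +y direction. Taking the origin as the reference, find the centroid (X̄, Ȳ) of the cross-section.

Part | A | x̄ᵢ | ȳᵢ | A·x̄ᵢ | A·ȳᵢ
rectangular portion | 12000.00 | 75.00 | 40.00 | 900000.00 | 480000.00
triangular portion | 800.00 | 156.67 | 26.67 | 125333.33 | 21333.33
Σ | 12800.00 |  |  | 1025333.33 | 501333.33
X̄ = 1025333.33 / 12800.00 = 80.10 mm
Ȳ = 501333.33 / 12800.00 = 39.17 mm

X̄ = 80.10 mm, Ȳ = 39.17 mm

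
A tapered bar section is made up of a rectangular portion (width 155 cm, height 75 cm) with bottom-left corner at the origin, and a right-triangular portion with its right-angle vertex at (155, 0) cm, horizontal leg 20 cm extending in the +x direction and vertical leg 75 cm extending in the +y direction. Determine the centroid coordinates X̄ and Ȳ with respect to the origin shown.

rectangular portion: A = 155 × 75 = 11625.00, centroid at (77.50, 37.50).
triangular portion: A = ½·20·75 = 750.00, centroid at (161.67, 25.00).
ΣA = 12375.00 cm², ΣAX̄ = 1022187.50 cm³, ΣAȲ = 454687.50 cm³.
X̄ = 1022187.50/12375.00 = 82.60 cm; Ȳ = 454687.50/12375.00 = 36.74 cm.

X̄ = 82.60 cm, Ȳ = 36.74 cm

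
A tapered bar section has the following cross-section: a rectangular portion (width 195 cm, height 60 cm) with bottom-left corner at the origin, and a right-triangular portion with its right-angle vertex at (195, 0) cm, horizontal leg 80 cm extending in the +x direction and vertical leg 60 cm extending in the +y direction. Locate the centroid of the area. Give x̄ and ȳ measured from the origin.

x̄ = 118.63 cm, ȳ = 28.30 cm

rectangular portion: A = 195 × 60 = 11700.00, centroid at (97.50, 30.00).
triangular portion: A = ½·80·60 = 2400.00, centroid at (221.67, 20.00).
ΣA = 14100.00 cm²
ΣAx̄ = (11700.00)(97.50) + (2400.00)(221.67) = 1672750.00 cm³
ΣAȳ = (11700.00)(30.00) + (2400.00)(20.00) = 399000.00 cm³
x̄ = 1672750.00 / 14100.00 = 118.63 cm
ȳ = 399000.00 / 14100.00 = 28.30 cm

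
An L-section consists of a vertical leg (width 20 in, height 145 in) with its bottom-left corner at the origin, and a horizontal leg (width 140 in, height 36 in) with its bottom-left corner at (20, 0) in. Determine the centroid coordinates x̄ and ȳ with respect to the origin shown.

x̄ = 60.78 in, ȳ = 37.91 in

Part | A | x̄ᵢ | ȳᵢ | A·x̄ᵢ | A·ȳᵢ
vertical leg | 2900.00 | 10.00 | 72.50 | 29000.00 | 210250.00
horizontal leg | 5040.00 | 90.00 | 18.00 | 453600.00 | 90720.00
Σ | 7940.00 |  |  | 482600.00 | 300970.00
x̄ = 482600.00 / 7940.00 = 60.78 in
ȳ = 300970.00 / 7940.00 = 37.91 in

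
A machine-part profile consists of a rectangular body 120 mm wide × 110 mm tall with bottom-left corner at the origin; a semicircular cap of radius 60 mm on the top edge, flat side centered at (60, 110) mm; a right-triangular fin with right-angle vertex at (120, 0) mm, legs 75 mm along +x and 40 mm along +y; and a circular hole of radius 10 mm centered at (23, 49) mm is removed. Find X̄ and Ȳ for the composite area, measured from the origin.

X̄ = 66.94 mm, Ȳ = 74.68 mm

rectangular body: A = 120 × 110 = 13200.00, centroid at (60.00, 55.00).
semicircular top: A = ½π·60² = 5654.87, centroid at (60.00, 135.46).
triangular fin: A = ½·75·40 = 1500.00, centroid at (145.00, 13.33).
hole: A = −π·10² = -314.16, centroid at (23.00, 49.00).
ΣA = 20040.71 mm², ΣAX̄ = 1341566.34 mm³, ΣAȲ = 1496641.54 mm³.
X̄ = 1341566.34/20040.71 = 66.94 mm; Ȳ = 1496641.54/20040.71 = 74.68 mm.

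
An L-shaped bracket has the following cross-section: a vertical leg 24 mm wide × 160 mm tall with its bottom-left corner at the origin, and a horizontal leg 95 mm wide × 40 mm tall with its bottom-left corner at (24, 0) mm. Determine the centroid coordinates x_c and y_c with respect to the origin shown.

x_c = 41.59 mm, y_c = 50.16 mm

Part | A | x̄ᵢ | ȳᵢ | A·x̄ᵢ | A·ȳᵢ
vertical leg | 3840.00 | 12.00 | 80.00 | 46080.00 | 307200.00
horizontal leg | 3800.00 | 71.50 | 20.00 | 271700.00 | 76000.00
Σ | 7640.00 |  |  | 317780.00 | 383200.00
x_c = 317780.00 / 7640.00 = 41.59 mm
y_c = 383200.00 / 7640.00 = 50.16 mm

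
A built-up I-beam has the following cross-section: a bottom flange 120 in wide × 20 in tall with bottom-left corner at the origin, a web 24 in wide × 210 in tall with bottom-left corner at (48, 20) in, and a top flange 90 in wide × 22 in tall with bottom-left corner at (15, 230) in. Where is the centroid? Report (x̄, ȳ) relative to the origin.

bottom flange: A = 120 × 20 = 2400.00, centroid at (60.00, 10.00).
web: A = 24 × 210 = 5040.00, centroid at (60.00, 125.00).
top flange: A = 90 × 22 = 1980.00, centroid at (60.00, 241.00).
ΣA = 9420.00 in², ΣAx̄ = 565200.00 in³, ΣAȳ = 1131180.00 in³.
x̄ = 565200.00/9420.00 = 60.00 in; ȳ = 1131180.00/9420.00 = 120.08 in.

x̄ = 60.00 in, ȳ = 120.08 in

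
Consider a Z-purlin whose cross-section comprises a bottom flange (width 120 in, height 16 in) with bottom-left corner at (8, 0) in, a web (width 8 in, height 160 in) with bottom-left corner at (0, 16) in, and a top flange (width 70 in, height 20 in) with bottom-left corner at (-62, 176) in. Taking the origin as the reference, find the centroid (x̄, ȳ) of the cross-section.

bottom flange: A = 120 × 16 = 1920.00, centroid at (68.00, 8.00).
web: A = 8 × 160 = 1280.00, centroid at (4.00, 96.00).
top flange: A = 70 × 20 = 1400.00, centroid at (-27.00, 186.00).
ΣA = 4600.00 in²
ΣAx̄ = (1920.00)(68.00) + (1280.00)(4.00) + (1400.00)(-27.00) = 97880.00 in³
ΣAȳ = (1920.00)(8.00) + (1280.00)(96.00) + (1400.00)(186.00) = 398640.00 in³
x̄ = 97880.00 / 4600.00 = 21.28 in
ȳ = 398640.00 / 4600.00 = 86.66 in

x̄ = 21.28 in, ȳ = 86.66 in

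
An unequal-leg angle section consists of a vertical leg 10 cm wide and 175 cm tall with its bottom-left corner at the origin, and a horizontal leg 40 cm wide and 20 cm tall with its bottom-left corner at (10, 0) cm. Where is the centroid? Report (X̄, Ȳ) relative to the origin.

X̄ = 12.84 cm, Ȳ = 63.19 cm

Part | A | x̄ᵢ | ȳᵢ | A·x̄ᵢ | A·ȳᵢ
vertical leg | 1750.00 | 5.00 | 87.50 | 8750.00 | 153125.00
horizontal leg | 800.00 | 30.00 | 10.00 | 24000.00 | 8000.00
Σ | 2550.00 |  |  | 32750.00 | 161125.00
X̄ = 32750.00 / 2550.00 = 12.84 cm
Ȳ = 161125.00 / 2550.00 = 63.19 cm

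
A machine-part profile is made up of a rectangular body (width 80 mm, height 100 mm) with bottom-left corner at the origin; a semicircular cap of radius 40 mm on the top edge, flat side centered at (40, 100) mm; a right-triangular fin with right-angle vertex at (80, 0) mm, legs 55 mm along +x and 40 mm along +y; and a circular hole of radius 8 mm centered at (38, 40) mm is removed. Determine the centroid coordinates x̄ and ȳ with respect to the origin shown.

rectangular body: A = 80 × 100 = 8000.00, centroid at (40.00, 50.00).
semicircular top: A = ½π·40² = 2513.27, centroid at (40.00, 116.98).
triangular fin: A = ½·55·40 = 1100.00, centroid at (98.33, 13.33).
hole: A = −π·8² = -201.06, centroid at (38.00, 40.00).
ΣA = 11412.21 mm², ΣAx̄ = 521057.28 mm³, ΣAȳ = 700618.27 mm³.
x̄ = 521057.28/11412.21 = 45.66 mm; ȳ = 700618.27/11412.21 = 61.39 mm.

x̄ = 45.66 mm, ȳ = 61.39 mm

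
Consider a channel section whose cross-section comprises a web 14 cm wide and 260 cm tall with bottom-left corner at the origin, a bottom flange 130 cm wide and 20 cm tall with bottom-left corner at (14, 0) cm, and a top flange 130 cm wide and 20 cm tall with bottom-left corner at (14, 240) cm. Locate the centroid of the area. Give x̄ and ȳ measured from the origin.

Part | A | x̄ᵢ | ȳᵢ | A·x̄ᵢ | A·ȳᵢ
web | 3640.00 | 7.00 | 130.00 | 25480.00 | 473200.00
bottom flange | 2600.00 | 79.00 | 10.00 | 205400.00 | 26000.00
top flange | 2600.00 | 79.00 | 250.00 | 205400.00 | 650000.00
Σ | 8840.00 |  |  | 436280.00 | 1149200.00
x̄ = 436280.00 / 8840.00 = 49.35 cm
ȳ = 1149200.00 / 8840.00 = 130.00 cm

x̄ = 49.35 cm, ȳ = 130.00 cm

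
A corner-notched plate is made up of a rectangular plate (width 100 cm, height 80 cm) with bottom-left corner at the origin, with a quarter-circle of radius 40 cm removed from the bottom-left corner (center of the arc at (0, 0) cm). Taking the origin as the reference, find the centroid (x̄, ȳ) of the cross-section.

x̄ = 56.15 cm, ȳ = 44.29 cm

plate: A = 100 × 80 = 8000.00, centroid at (50.00, 40.00).
removed quarter-circle: A = −¼π·40² = -1256.64, centroid at (16.98, 16.98).
ΣA = 6743.36 cm²
ΣAx̄ = (8000.00)(50.00) + (-1256.64)(16.98) = 378666.67 cm³
ΣAȳ = (8000.00)(40.00) + (-1256.64)(16.98) = 298666.67 cm³
x̄ = 378666.67 / 6743.36 = 56.15 cm
ȳ = 298666.67 / 6743.36 = 44.29 cm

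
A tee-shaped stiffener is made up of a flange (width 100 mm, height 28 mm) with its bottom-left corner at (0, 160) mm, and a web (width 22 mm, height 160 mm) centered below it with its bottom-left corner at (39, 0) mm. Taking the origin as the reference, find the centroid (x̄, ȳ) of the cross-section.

web: A = 22 × 160 = 3520.00, centroid at (50.00, 80.00).
flange: A = 100 × 28 = 2800.00, centroid at (50.00, 174.00).
ΣA = 6320.00 mm²
ΣAx̄ = (3520.00)(50.00) + (2800.00)(50.00) = 316000.00 mm³
ΣAȳ = (3520.00)(80.00) + (2800.00)(174.00) = 768800.00 mm³
x̄ = 316000.00 / 6320.00 = 50.00 mm
ȳ = 768800.00 / 6320.00 = 121.65 mm

x̄ = 50.00 mm, ȳ = 121.65 mm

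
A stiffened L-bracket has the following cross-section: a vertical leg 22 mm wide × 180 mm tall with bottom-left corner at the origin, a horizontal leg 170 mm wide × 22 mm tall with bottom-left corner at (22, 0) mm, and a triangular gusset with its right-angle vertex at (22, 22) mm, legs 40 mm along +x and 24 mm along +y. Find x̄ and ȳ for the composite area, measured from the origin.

x̄ = 56.32 mm, ȳ = 50.36 mm

vertical leg: A = 22 × 180 = 3960.00, centroid at (11.00, 90.00).
horizontal leg: A = 170 × 22 = 3740.00, centroid at (107.00, 11.00).
gusset: A = ½·40·24 = 480.00, centroid at (35.33, 30.00).
ΣA = 8180.00 mm², ΣAx̄ = 460700.00 mm³, ΣAȳ = 411940.00 mm³.
x̄ = 460700.00/8180.00 = 56.32 mm; ȳ = 411940.00/8180.00 = 50.36 mm.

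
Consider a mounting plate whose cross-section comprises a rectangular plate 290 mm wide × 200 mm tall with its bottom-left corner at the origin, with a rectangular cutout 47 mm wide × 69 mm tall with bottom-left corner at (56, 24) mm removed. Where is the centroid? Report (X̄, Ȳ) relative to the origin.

X̄ = 148.88 mm, Ȳ = 102.46 mm

plate: A = 290 × 200 = 58000.00, centroid at (145.00, 100.00).
hole: A = −(47 × 69) = -3243.00, centroid at (79.50, 58.50).
ΣA = 54757.00 mm², ΣAX̄ = 8152181.50 mm³, ΣAȲ = 5610284.50 mm³.
X̄ = 8152181.50/54757.00 = 148.88 mm; Ȳ = 5610284.50/54757.00 = 102.46 mm.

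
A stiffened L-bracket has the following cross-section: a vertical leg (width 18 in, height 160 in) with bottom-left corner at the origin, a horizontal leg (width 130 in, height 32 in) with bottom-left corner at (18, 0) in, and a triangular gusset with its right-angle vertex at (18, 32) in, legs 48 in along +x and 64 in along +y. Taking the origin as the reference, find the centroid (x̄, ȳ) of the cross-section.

Part | A | x̄ᵢ | ȳᵢ | A·x̄ᵢ | A·ȳᵢ
vertical leg | 2880.00 | 9.00 | 80.00 | 25920.00 | 230400.00
horizontal leg | 4160.00 | 83.00 | 16.00 | 345280.00 | 66560.00
gusset | 1536.00 | 34.00 | 53.33 | 52224.00 | 81920.00
Σ | 8576.00 |  |  | 423424.00 | 378880.00
x̄ = 423424.00 / 8576.00 = 49.37 in
ȳ = 378880.00 / 8576.00 = 44.18 in

x̄ = 49.37 in, ȳ = 44.18 in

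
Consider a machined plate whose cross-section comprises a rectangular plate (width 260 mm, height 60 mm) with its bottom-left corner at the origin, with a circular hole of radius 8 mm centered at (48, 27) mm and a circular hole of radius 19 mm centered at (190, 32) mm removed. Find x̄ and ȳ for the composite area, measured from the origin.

x̄ = 126.39 mm, ȳ = 29.88 mm

plate: A = 260 × 60 = 15600.00, centroid at (130.00, 30.00).
hole 1: A = −π·8² = -201.06, centroid at (48.00, 27.00).
hole 2: A = −π·19² = -1134.11, centroid at (190.00, 32.00).
ΣA = 14264.82 mm²
ΣAx̄ = (15600.00)(130.00) + (-201.06)(48.00) + (-1134.11)(190.00) = 1802867.19 mm³
ΣAȳ = (15600.00)(30.00) + (-201.06)(27.00) + (-1134.11)(32.00) = 426279.65 mm³
x̄ = 1802867.19 / 14264.82 = 126.39 mm
ȳ = 426279.65 / 14264.82 = 29.88 mm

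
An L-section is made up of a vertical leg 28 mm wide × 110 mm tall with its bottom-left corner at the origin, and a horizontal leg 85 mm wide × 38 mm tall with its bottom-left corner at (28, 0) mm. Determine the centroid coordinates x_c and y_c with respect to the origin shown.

Part | A | x̄ᵢ | ȳᵢ | A·x̄ᵢ | A·ȳᵢ
vertical leg | 3080.00 | 14.00 | 55.00 | 43120.00 | 169400.00
horizontal leg | 3230.00 | 70.50 | 19.00 | 227715.00 | 61370.00
Σ | 6310.00 |  |  | 270835.00 | 230770.00
x_c = 270835.00 / 6310.00 = 42.92 mm
y_c = 230770.00 / 6310.00 = 36.57 mm

x_c = 42.92 mm, y_c = 36.57 mm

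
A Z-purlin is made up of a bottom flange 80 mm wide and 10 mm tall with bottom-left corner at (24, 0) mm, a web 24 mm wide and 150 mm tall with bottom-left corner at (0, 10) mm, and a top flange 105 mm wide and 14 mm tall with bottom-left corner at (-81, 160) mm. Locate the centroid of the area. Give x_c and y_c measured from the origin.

bottom flange: A = 80 × 10 = 800.00, centroid at (64.00, 5.00).
web: A = 24 × 150 = 3600.00, centroid at (12.00, 85.00).
top flange: A = 105 × 14 = 1470.00, centroid at (-28.50, 167.00).
ΣA = 5870.00 mm², ΣAx_c = 52505.00 mm³, ΣAy_c = 555490.00 mm³.
x_c = 52505.00/5870.00 = 8.94 mm; y_c = 555490.00/5870.00 = 94.63 mm.

x_c = 8.94 mm, y_c = 94.63 mm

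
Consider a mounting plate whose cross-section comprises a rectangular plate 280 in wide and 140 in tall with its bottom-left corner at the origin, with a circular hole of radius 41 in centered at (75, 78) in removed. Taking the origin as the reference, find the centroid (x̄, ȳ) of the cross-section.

x̄ = 150.12 in, ȳ = 68.75 in

Part | A | x̄ᵢ | ȳᵢ | A·x̄ᵢ | A·ȳᵢ
plate | 39200.00 | 140.00 | 70.00 | 5488000.00 | 2744000.00
hole | -5281.02 | 75.00 | 78.00 | -396076.29 | -411919.35
Σ | 33918.98 |  |  | 5091923.71 | 2332080.65
x̄ = 5091923.71 / 33918.98 = 150.12 in
ȳ = 2332080.65 / 33918.98 = 68.75 in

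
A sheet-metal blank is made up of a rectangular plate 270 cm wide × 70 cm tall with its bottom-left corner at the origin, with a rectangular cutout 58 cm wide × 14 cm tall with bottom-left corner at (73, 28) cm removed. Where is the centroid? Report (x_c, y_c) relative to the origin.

plate: A = 270 × 70 = 18900.00, centroid at (135.00, 35.00).
hole: A = −(58 × 14) = -812.00, centroid at (102.00, 35.00).
ΣA = 18088.00 cm²
ΣAx_c = (18900.00)(135.00) + (-812.00)(102.00) = 2468676.00 cm³
ΣAy_c = (18900.00)(35.00) + (-812.00)(35.00) = 633080.00 cm³
x_c = 2468676.00 / 18088.00 = 136.48 cm
y_c = 633080.00 / 18088.00 = 35.00 cm

x_c = 136.48 cm, y_c = 35.00 cm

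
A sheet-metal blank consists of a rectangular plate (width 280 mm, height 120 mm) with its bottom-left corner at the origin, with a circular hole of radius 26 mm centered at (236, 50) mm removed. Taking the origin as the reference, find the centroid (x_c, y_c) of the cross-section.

x_c = 133.52 mm, y_c = 60.67 mm

plate: A = 280 × 120 = 33600.00, centroid at (140.00, 60.00).
hole: A = −π·26² = -2123.72, centroid at (236.00, 50.00).
ΣA = 31476.28 mm², ΣAx_c = 4202802.87 mm³, ΣAy_c = 1909814.17 mm³.
x_c = 4202802.87/31476.28 = 133.52 mm; y_c = 1909814.17/31476.28 = 60.67 mm.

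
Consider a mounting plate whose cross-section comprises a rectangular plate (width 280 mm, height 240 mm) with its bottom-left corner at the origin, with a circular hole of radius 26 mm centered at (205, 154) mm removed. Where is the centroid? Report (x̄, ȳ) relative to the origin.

x̄ = 137.88 mm, ȳ = 118.89 mm

plate: A = 280 × 240 = 67200.00, centroid at (140.00, 120.00).
hole: A = −π·26² = -2123.72, centroid at (205.00, 154.00).
ΣA = 65076.28 mm²
ΣAx̄ = (67200.00)(140.00) + (-2123.72)(205.00) = 8972638.09 mm³
ΣAȳ = (67200.00)(120.00) + (-2123.72)(154.00) = 7736947.64 mm³
x̄ = 8972638.09 / 65076.28 = 137.88 mm
ȳ = 7736947.64 / 65076.28 = 118.89 mm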